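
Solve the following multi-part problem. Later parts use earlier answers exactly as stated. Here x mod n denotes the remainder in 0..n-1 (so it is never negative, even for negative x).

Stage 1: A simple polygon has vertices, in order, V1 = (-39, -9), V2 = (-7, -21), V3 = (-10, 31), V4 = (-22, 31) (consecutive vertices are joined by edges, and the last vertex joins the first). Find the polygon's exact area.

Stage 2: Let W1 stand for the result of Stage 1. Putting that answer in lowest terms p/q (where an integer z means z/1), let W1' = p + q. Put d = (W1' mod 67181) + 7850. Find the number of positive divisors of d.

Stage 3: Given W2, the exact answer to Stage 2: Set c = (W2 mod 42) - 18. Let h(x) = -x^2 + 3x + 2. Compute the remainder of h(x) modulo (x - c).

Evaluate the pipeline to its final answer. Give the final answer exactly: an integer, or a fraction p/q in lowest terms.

-128

Stage 1: cross terms: (-39*-21 - -7*-9)=756, (-7*31 - -10*-21)=-427, (-10*31 - -22*31)=372, (-22*-9 - -39*31)=1407; twice the area = |2108| = 2108; area = 1054; answer 1054
Stage 2: W1 = 1054; threaded value p + q = 1055; d = 8905; 8905 = 5 * 13 * 137; number of divisors = (1+1) * (1+1) * (1+1) = 8; answer 8
Stage 3: W2 = 8; c = -10; remainder = value at the root: -1*(-10)^2 + 3*(-10)^1 + 2 = (-100) + (-30) + (2) = -128; answer -128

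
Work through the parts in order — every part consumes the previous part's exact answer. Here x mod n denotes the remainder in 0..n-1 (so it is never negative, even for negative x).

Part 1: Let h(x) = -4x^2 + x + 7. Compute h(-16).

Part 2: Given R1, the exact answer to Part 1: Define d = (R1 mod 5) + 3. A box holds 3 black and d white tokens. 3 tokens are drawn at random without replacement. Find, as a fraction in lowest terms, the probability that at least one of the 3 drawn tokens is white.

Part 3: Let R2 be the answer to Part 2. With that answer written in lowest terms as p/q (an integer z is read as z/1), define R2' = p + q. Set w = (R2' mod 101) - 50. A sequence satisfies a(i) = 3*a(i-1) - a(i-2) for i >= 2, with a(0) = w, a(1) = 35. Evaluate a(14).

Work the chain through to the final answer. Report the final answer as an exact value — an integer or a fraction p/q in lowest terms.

15979105

Part 1: -4*(-16)^2 + 1*(-16)^1 + 7 = (-1024) + (-16) + (7) = -1033; answer -1033
Part 2: R1 = -1033; d = 5; total draws C(8,3) = 56; complement C(3,3) = 1; favorable 56 - 1 = 55; P = 55/56; answer 55/56
Part 3: R2 = 55/56; threaded value p + q = 111; w = -40; a(2) = 3*(35) - 1*(-40) = 145; iterating: a(2)=145, a(3)=400, a(4)=1055, a(5)=2765, a(6)=7240, a(7)=18955, a(8)=49625, a(9)=129920, a(10)=340135, a(11)=890485, a(12)=2331320, a(13)=6103475, a(14)=15979105; answer 15979105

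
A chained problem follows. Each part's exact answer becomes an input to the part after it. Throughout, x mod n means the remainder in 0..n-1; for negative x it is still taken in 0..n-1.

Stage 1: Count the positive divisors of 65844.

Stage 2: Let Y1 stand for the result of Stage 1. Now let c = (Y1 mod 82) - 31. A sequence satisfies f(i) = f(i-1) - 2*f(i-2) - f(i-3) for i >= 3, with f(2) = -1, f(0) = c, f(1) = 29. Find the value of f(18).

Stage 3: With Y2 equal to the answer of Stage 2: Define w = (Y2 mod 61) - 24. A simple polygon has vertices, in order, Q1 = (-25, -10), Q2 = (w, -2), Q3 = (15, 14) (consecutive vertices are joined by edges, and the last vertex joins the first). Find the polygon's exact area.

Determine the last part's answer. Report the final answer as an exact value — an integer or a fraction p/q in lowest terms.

Stage 1: 65844 = 2^2 * 3^2 * 31 * 59; number of divisors = (2+1) * (2+1) * (1+1) * (1+1) = 36; answer 36
Stage 2: Y1 = 36; c = 5; f(3) = 1*(-1) - 2*(29) - 1*(5) = -64; iterating: f(3)=-64, f(4)=-91, f(5)=38, f(6)=284, f(7)=299, f(8)=-307, f(9)=-1189, f(10)=-874, f(11)=1811, f(12)=4748, f(13)=2000, f(14)=-9307, f(15)=-18055, f(16)=-1441, f(17)=43976, f(18)=64913; answer 64913
Stage 3: Y2 = 64913; w = -15; cross terms: (-25*-2 - -15*-10)=-100, (-15*14 - 15*-2)=-180, (15*-10 - -25*14)=200; twice the area = |-80| = 80; area = 40; answer 40

40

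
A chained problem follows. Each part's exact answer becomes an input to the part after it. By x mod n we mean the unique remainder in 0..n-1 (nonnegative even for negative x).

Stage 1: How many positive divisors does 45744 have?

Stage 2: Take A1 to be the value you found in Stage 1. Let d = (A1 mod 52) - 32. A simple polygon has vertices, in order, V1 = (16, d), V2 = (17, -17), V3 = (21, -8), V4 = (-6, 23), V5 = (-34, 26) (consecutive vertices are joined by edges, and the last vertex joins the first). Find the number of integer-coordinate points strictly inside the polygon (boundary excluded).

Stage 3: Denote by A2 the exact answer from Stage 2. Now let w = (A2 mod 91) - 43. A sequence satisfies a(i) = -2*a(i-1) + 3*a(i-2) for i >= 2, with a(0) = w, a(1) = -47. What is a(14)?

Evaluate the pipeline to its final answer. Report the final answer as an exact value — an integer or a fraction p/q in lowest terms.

Stage 1: 45744 = 2^4 * 3 * 953; number of divisors = (4+1) * (1+1) * (1+1) = 20; answer 20
Stage 2: A1 = 20; d = -12; cross terms: (16*-17 - 17*-12)=-68, (17*-8 - 21*-17)=221, (21*23 - -6*-8)=435, (-6*26 - -34*23)=626, (-34*-12 - 16*26)=-8; twice the area = |1206| = 1206; area = 603; boundary points = 1 + 1 + 1 + 1 + 2 = 6; strictly interior points = area - boundary/2 + 1 = 601; answer 601
Stage 3: A2 = 601; w = 12; a(2) = -2*(-47) + 3*(12) = 130; iterating: a(2)=130, a(3)=-401, a(4)=1192, a(5)=-3587, a(6)=10750, a(7)=-32261, a(8)=96772, a(9)=-290327, a(10)=870970, a(11)=-2612921, a(12)=7838752, a(13)=-23516267, a(14)=70548790; answer 70548790

70548790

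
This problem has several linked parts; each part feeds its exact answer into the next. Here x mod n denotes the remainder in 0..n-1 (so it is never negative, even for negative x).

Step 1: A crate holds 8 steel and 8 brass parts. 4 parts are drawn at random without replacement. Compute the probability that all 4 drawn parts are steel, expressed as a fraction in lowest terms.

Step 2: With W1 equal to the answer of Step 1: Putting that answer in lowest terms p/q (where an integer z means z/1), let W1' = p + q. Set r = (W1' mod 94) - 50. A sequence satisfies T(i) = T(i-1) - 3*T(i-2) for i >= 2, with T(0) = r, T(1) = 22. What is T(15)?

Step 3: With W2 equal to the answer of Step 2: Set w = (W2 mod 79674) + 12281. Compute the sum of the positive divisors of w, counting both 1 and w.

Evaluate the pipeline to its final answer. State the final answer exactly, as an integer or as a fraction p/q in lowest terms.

107198

Step 1: total draws C(16,4) = 1820; favorable C(8,4) = 70; P = 1/26; answer 1/26
Step 2: W1 = 1/26; threaded value p + q = 27; r = -23; T(2) = 1*(22) - 3*(-23) = 91; iterating: T(2)=91, T(3)=25, T(4)=-248, T(5)=-323, T(6)=421, T(7)=1390, T(8)=127, T(9)=-4043, T(10)=-4424, T(11)=7705, T(12)=20977, T(13)=-2138, T(14)=-65069, T(15)=-58655; answer -58655
Step 3: W2 = -58655; w = 33300; 33300 = 2^2 * 3^2 * 5^2 * 37; sigma = (1 + 2 + 4) * (1 + 3 + 9) * (1 + 5 + 25) * (1 + 37) = 7 * 13 * 31 * 38 = 107198; answer 107198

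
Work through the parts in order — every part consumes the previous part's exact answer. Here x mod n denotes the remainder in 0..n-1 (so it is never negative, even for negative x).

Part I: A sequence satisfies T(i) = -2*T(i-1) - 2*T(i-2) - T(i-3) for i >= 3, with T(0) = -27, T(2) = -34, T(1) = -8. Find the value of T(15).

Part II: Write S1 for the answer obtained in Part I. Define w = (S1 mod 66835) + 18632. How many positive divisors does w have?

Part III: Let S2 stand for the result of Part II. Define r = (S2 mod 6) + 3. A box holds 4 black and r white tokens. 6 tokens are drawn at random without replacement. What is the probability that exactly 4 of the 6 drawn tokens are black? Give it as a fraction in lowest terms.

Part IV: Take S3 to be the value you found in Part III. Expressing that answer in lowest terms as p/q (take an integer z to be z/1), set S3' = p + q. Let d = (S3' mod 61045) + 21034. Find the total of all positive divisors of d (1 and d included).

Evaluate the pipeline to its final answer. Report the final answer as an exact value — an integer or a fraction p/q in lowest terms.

Part I: T(3) = -2*(-34) - 2*(-8) - 1*(-27) = 111; iterating: T(3)=111, T(4)=-146, T(5)=104, T(6)=-27, T(7)=-8, T(8)=-34, T(9)=111, T(10)=-146, T(11)=104, T(12)=-27, T(13)=-8, T(14)=-34, T(15)=111; answer 111
Part II: S1 = 111; w = 18743; 18743 is prime, so its only divisors are 1 and 18743; count = 2; answer 2
Part III: S2 = 2; r = 5; total draws C(9,6) = 84; favorable C(4,4)*C(5,2) = 10; P = 5/42; answer 5/42
Part IV: S3 = 5/42; threaded value p + q = 47; d = 21081; 21081 = 3 * 7027; sigma = (1 + 3) * (1 + 7027) = 4 * 7028 = 28112; answer 28112

28112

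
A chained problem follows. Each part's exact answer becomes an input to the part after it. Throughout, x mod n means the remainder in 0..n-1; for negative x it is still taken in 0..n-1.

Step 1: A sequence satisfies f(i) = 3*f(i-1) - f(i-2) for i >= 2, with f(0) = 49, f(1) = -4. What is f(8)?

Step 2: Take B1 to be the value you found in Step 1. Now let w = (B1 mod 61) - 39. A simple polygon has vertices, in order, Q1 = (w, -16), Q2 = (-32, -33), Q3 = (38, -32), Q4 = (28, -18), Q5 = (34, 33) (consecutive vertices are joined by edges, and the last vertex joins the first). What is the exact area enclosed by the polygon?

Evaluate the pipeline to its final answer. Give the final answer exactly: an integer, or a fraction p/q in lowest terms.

Step 1: f(2) = 3*(-4) - 1*(49) = -61; iterating: f(2)=-61, f(3)=-179, f(4)=-476, f(5)=-1249, f(6)=-3271, f(7)=-8564, f(8)=-22421; answer -22421
Step 2: B1 = -22421; w = -12; cross terms: (-12*-33 - -32*-16)=-116, (-32*-32 - 38*-33)=2278, (38*-18 - 28*-32)=212, (28*33 - 34*-18)=1536, (34*-16 - -12*33)=-148; twice the area = |3762| = 3762; area = 1881; answer 1881

1881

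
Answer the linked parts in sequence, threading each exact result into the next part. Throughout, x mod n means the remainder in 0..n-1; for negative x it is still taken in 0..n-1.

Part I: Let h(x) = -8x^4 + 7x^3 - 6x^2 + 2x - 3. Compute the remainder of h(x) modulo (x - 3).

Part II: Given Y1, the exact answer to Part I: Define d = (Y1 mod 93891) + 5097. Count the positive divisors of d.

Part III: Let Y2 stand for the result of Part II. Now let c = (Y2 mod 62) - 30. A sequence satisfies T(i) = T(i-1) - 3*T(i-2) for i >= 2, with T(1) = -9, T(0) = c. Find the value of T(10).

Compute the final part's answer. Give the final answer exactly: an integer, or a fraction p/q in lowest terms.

-4275

Part I: remainder = value at the root: -8*(3)^4 + 7*(3)^3 - 6*(3)^2 + 2*(3)^1 - 3 = (-648) + (189) + (-54) + (6) + (-3) = -510; answer -510
Part II: Y1 = -510; d = 98478; 98478 = 2 * 3^2 * 5471; number of divisors = (1+1) * (2+1) * (1+1) = 12; answer 12
Part III: Y2 = 12; c = -18; T(2) = 1*(-9) - 3*(-18) = 45; iterating: T(2)=45, T(3)=72, T(4)=-63, T(5)=-279, T(6)=-90, T(7)=747, T(8)=1017, T(9)=-1224, T(10)=-4275; answer -4275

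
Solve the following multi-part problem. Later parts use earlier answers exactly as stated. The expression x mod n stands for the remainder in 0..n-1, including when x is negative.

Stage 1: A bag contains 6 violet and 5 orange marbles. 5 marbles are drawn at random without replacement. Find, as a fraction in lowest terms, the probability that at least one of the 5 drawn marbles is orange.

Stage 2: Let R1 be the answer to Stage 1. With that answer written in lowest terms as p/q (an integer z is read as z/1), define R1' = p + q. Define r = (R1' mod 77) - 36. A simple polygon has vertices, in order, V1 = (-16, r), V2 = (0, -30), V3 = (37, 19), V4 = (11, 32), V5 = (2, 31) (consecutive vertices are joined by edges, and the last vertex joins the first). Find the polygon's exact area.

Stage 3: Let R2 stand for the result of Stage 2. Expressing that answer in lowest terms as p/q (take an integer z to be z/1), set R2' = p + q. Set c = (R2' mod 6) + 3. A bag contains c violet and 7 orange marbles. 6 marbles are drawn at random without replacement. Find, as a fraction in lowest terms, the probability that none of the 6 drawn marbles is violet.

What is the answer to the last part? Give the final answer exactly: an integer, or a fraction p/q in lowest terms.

Stage 1: total draws C(11,5) = 462; complement C(6,5) = 6; favorable 462 - 6 = 456; P = 76/77; answer 76/77
Stage 2: R1 = 76/77; threaded value p + q = 153; r = 40; cross terms: (-16*-30 - 0*40)=480, (0*19 - 37*-30)=1110, (37*32 - 11*19)=975, (11*31 - 2*32)=277, (2*40 - -16*31)=576; twice the area = |3418| = 3418; area = 1709; answer 1709
Stage 3: R2 = 1709; threaded value p + q = 1710; c = 3; total draws C(10,6) = 210; favorable C(7,6) = 7; P = 1/30; answer 1/30

1/30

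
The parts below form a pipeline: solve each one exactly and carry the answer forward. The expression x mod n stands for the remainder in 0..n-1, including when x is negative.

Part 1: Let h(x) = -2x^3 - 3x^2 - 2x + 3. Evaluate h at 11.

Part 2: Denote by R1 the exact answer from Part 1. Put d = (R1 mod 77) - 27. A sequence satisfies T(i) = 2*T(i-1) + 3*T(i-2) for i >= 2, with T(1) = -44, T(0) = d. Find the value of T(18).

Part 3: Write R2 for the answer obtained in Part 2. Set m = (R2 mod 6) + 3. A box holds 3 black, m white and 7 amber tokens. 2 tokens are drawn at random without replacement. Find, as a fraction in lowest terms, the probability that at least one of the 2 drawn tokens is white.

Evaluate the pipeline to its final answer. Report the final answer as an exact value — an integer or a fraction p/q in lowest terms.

12/17

Part 1: -2*(11)^3 - 3*(11)^2 - 2*(11)^1 + 3 = (-2662) + (-363) + (-22) + (3) = -3044; answer -3044
Part 2: R1 = -3044; d = 9; T(2) = 2*(-44) + 3*(9) = -61; iterating: T(2)=-61, T(3)=-254, T(4)=-691, T(5)=-2144, T(6)=-6361, T(7)=-19154, T(8)=-57391, T(9)=-172244, T(10)=-516661, T(11)=-1550054, T(12)=-4650091, T(13)=-13950344, T(14)=-41850961, T(15)=-125552954, T(16)=-376658791, T(17)=-1129976444, T(18)=-3389929261; answer -3389929261
Part 3: R2 = -3389929261; m = 8; total draws C(18,2) = 153; complement C(10,2) = 45; favorable 153 - 45 = 108; P = 12/17; answer 12/17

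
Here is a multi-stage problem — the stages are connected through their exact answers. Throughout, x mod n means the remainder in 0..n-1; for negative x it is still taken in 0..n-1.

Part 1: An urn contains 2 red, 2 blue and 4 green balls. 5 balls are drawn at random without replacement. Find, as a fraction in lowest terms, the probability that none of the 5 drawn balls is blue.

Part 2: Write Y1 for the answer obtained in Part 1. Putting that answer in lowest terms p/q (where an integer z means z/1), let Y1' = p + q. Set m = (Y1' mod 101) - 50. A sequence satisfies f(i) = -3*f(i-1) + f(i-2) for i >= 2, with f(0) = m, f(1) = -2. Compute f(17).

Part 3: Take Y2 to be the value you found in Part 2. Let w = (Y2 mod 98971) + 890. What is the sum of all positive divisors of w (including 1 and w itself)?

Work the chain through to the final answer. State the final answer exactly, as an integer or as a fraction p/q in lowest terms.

Part 1: total draws C(8,5) = 56; favorable C(6,5) = 6; P = 3/28; answer 3/28
Part 2: Y1 = 3/28; threaded value p + q = 31; m = -19; f(2) = -3*(-2) + 1*(-19) = -13; iterating: f(2)=-13, f(3)=37, f(4)=-124, f(5)=409, f(6)=-1351, f(7)=4462, f(8)=-14737, f(9)=48673, f(10)=-160756, f(11)=530941, f(12)=-1753579, f(13)=5791678, f(14)=-19128613, f(15)=63177517, f(16)=-208661164, f(17)=689161009; answer 689161009
Part 3: Y2 = 689161009; w = 26826; 26826 = 2 * 3 * 17 * 263; sigma = (1 + 2) * (1 + 3) * (1 + 17) * (1 + 263) = 3 * 4 * 18 * 264 = 57024; answer 57024

57024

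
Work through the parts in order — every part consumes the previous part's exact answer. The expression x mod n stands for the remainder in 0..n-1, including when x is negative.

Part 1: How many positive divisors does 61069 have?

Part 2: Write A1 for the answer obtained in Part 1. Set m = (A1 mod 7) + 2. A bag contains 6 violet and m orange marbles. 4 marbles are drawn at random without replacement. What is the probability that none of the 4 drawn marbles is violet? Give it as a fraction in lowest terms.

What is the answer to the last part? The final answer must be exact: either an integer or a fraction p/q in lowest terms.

Part 1: 61069 = 173 * 353; number of divisors = (1+1) * (1+1) = 4; answer 4
Part 2: A1 = 4; m = 6; total draws C(12,4) = 495; favorable C(6,4) = 15; P = 1/33; answer 1/33

1/33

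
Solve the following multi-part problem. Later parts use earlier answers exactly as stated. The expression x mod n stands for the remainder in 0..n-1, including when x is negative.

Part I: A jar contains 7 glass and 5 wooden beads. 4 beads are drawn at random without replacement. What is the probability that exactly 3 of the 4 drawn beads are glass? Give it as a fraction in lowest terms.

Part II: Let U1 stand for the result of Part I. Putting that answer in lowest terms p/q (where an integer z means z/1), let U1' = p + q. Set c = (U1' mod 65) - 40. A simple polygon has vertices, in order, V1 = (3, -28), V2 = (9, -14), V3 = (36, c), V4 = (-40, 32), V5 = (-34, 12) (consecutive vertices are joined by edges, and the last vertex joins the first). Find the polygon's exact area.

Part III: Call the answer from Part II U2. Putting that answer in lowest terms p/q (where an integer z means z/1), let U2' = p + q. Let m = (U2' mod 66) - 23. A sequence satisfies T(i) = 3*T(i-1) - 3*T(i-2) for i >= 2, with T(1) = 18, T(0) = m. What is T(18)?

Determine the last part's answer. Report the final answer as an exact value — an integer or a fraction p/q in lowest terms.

Part I: total draws C(12,4) = 495; favorable C(7,3)*C(5,1) = 175; P = 35/99; answer 35/99
Part II: U1 = 35/99; threaded value p + q = 134; c = -36; cross terms: (3*-14 - 9*-28)=210, (9*-36 - 36*-14)=180, (36*32 - -40*-36)=-288, (-40*12 - -34*32)=608, (-34*-28 - 3*12)=916; twice the area = |1626| = 1626; area = 813; answer 813
Part III: U2 = 813; threaded value p + q = 814; m = -1; T(2) = 3*(18) - 3*(-1) = 57; iterating: T(2)=57, T(3)=117, T(4)=180, T(5)=189, T(6)=27, T(7)=-486, T(8)=-1539, T(9)=-3159, T(10)=-4860, T(11)=-5103, T(12)=-729, T(13)=13122, T(14)=41553, T(15)=85293, T(16)=131220, T(17)=137781, T(18)=19683; answer 19683

19683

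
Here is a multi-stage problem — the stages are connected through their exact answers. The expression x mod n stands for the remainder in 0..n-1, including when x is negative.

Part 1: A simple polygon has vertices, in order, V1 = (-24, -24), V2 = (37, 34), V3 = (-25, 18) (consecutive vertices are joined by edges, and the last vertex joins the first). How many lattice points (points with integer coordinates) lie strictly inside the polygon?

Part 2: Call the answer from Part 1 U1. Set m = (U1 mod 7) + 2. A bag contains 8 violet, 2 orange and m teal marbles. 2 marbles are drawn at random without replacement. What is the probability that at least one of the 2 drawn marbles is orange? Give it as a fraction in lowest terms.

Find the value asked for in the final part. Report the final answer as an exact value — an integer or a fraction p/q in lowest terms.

Part 1: cross terms: (-24*34 - 37*-24)=72, (37*18 - -25*34)=1516, (-25*-24 - -24*18)=1032; twice the area = |2620| = 2620; area = 1310; boundary points = 1 + 2 + 1 = 4; strictly interior points = area - boundary/2 + 1 = 1309; answer 1309
Part 2: U1 = 1309; m = 2; total draws C(12,2) = 66; complement C(10,2) = 45; favorable 66 - 45 = 21; P = 7/22; answer 7/22

7/22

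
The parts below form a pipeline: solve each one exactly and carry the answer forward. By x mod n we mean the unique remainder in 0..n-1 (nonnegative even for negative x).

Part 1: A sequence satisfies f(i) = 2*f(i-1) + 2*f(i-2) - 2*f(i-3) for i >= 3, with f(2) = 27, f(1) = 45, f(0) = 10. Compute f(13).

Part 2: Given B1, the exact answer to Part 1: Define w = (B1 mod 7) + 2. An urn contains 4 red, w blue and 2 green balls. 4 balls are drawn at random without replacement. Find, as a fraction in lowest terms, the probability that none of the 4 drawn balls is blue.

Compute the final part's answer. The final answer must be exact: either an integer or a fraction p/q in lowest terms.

1/14

Part 1: f(3) = 2*(27) + 2*(45) - 2*(10) = 124; iterating: f(3)=124, f(4)=212, f(5)=618, f(6)=1412, f(7)=3636, f(8)=8860, f(9)=22168, f(10)=54784, f(11)=136184, f(12)=337600, f(13)=838000; answer 838000
Part 2: B1 = 838000; w = 4; total draws C(10,4) = 210; favorable C(6,4) = 15; P = 1/14; answer 1/14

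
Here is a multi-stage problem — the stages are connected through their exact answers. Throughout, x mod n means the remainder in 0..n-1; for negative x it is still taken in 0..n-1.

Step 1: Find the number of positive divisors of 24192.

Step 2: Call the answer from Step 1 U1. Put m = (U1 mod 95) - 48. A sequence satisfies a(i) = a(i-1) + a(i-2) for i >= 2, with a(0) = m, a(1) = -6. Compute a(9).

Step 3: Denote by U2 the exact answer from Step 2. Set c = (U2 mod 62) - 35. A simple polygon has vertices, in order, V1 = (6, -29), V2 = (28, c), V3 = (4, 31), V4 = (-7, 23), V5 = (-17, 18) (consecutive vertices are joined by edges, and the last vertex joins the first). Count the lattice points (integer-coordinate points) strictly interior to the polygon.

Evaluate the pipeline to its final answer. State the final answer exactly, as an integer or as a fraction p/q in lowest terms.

Step 1: 24192 = 2^7 * 3^3 * 7; number of divisors = (7+1) * (3+1) * (1+1) = 64; answer 64
Step 2: U1 = 64; m = 16; a(2) = 1*(-6) + 1*(16) = 10; iterating: a(2)=10, a(3)=4, a(4)=14, a(5)=18, a(6)=32, a(7)=50, a(8)=82, a(9)=132; answer 132
Step 3: U2 = 132; c = -27; cross terms: (6*-27 - 28*-29)=650, (28*31 - 4*-27)=976, (4*23 - -7*31)=309, (-7*18 - -17*23)=265, (-17*-29 - 6*18)=385; twice the area = |2585| = 2585; area = 2585/2; boundary points = 2 + 2 + 1 + 5 + 1 = 11; strictly interior points = area - boundary/2 + 1 = 1288; answer 1288

1288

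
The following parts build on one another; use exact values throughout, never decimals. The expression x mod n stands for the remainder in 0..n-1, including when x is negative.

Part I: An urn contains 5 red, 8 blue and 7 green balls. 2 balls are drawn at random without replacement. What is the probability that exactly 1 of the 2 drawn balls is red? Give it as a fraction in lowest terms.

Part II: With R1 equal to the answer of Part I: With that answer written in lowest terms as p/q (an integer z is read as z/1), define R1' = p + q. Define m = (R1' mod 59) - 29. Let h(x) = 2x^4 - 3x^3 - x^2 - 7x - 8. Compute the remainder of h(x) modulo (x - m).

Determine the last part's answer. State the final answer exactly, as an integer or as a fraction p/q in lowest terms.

Part I: total draws C(20,2) = 190; favorable C(5,1)*C(15,1) = 75; P = 15/38; answer 15/38
Part II: R1 = 15/38; threaded value p + q = 53; m = 24; remainder = value at the root: 2*(24)^4 - 3*(24)^3 - 1*(24)^2 - 7*(24)^1 - 8 = (663552) + (-41472) + (-576) + (-168) + (-8) = 621328; answer 621328

621328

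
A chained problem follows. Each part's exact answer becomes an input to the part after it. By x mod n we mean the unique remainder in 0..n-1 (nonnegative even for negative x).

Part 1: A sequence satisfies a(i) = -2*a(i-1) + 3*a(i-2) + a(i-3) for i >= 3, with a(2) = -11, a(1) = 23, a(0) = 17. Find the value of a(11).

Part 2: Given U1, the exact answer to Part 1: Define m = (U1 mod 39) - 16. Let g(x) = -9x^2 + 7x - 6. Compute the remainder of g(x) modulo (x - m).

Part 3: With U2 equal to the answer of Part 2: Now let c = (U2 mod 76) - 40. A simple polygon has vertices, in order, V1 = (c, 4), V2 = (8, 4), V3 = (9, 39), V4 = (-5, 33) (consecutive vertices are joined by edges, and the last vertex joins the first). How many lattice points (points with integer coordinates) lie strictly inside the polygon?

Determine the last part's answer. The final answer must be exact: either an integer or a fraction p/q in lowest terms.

Part 1: a(3) = -2*(-11) + 3*(23) + 1*(17) = 108; iterating: a(3)=108, a(4)=-226, a(5)=765, a(6)=-2100, a(7)=6269, a(8)=-18073, a(9)=52853, a(10)=-153656, a(11)=447798; answer 447798
Part 2: U1 = 447798; m = -16; remainder = value at the root: -9*(-16)^2 + 7*(-16)^1 - 6 = (-2304) + (-112) + (-6) = -2422; answer -2422
Part 3: U2 = -2422; c = -30; cross terms: (-30*4 - 8*4)=-152, (8*39 - 9*4)=276, (9*33 - -5*39)=492, (-5*4 - -30*33)=970; twice the area = |1586| = 1586; area = 793; boundary points = 38 + 1 + 2 + 1 = 42; strictly interior points = area - boundary/2 + 1 = 773; answer 773

773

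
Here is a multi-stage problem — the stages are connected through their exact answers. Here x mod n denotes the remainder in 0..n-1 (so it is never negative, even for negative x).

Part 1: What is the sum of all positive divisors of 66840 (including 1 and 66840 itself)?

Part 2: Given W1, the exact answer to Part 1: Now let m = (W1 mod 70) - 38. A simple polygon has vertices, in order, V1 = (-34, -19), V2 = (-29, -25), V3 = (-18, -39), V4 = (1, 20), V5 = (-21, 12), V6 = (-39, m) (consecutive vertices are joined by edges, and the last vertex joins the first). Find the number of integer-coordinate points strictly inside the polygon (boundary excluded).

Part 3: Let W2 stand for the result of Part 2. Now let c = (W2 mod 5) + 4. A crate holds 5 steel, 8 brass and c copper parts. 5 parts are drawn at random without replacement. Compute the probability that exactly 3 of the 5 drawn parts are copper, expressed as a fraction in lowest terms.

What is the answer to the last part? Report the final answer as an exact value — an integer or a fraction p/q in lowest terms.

Part 1: 66840 = 2^3 * 3 * 5 * 557; sigma = (1 + 2 + 4 + 8) * (1 + 3) * (1 + 5) * (1 + 557) = 15 * 4 * 6 * 558 = 200880; answer 200880
Part 2: W1 = 200880; m = 12; cross terms: (-34*-25 - -29*-19)=299, (-29*-39 - -18*-25)=681, (-18*20 - 1*-39)=-321, (1*12 - -21*20)=432, (-21*12 - -39*12)=216, (-39*-19 - -34*12)=1149; twice the area = |2456| = 2456; area = 1228; boundary points = 1 + 1 + 1 + 2 + 18 + 1 = 24; strictly interior points = area - boundary/2 + 1 = 1217; answer 1217
Part 3: W2 = 1217; c = 6; total draws C(19,5) = 11628; favorable C(6,3)*C(13,2) = 1560; P = 130/969; answer 130/969

130/969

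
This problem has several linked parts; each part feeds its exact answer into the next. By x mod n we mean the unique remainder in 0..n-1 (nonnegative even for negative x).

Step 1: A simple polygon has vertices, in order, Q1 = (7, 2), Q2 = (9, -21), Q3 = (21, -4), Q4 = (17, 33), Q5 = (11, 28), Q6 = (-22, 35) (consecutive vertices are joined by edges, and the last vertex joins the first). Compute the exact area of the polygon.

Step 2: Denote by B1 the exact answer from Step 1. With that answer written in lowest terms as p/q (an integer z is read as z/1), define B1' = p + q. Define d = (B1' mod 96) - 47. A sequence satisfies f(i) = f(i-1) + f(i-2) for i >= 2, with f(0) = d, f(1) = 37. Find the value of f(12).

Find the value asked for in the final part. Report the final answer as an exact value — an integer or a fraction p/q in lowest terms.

5595

Step 1: cross terms: (7*-21 - 9*2)=-165, (9*-4 - 21*-21)=405, (21*33 - 17*-4)=761, (17*28 - 11*33)=113, (11*35 - -22*28)=1001, (-22*2 - 7*35)=-289; twice the area = |1826| = 1826; area = 913; answer 913
Step 2: B1 = 913; threaded value p + q = 914; d = 3; f(2) = 1*(37) + 1*(3) = 40; iterating: f(2)=40, f(3)=77, f(4)=117, f(5)=194, f(6)=311, f(7)=505, f(8)=816, f(9)=1321, f(10)=2137, f(11)=3458, f(12)=5595; answer 5595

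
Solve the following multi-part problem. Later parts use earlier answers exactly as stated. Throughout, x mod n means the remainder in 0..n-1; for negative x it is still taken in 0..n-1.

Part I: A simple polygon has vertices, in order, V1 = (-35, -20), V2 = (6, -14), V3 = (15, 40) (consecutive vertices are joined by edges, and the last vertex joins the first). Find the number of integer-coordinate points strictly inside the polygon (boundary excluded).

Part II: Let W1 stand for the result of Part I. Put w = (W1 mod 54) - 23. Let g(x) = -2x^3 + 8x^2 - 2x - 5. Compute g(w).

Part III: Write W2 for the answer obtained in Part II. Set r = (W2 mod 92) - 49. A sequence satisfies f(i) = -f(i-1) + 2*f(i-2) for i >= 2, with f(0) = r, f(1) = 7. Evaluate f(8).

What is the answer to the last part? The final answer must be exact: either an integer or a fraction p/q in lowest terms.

Part I: cross terms: (-35*-14 - 6*-20)=610, (6*40 - 15*-14)=450, (15*-20 - -35*40)=1100; twice the area = |2160| = 2160; area = 1080; boundary points = 1 + 9 + 10 = 20; strictly interior points = area - boundary/2 + 1 = 1071; answer 1071
Part II: W1 = 1071; w = 22; -2*(22)^3 + 8*(22)^2 - 2*(22)^1 - 5 = (-21296) + (3872) + (-44) + (-5) = -17473; answer -17473
Part III: W2 = -17473; r = -42; f(2) = -1*(7) + 2*(-42) = -91; iterating: f(2)=-91, f(3)=105, f(4)=-287, f(5)=497, f(6)=-1071, f(7)=2065, f(8)=-4207; answer -4207

-4207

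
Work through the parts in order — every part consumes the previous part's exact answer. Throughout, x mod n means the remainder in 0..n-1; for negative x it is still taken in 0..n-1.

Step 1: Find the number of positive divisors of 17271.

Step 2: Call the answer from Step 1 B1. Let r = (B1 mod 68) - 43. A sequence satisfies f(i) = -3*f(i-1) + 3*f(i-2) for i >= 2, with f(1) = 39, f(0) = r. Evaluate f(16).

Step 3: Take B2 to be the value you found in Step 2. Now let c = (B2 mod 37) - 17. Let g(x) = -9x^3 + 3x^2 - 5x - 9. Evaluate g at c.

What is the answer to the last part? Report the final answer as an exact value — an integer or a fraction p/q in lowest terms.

Step 1: 17271 = 3^2 * 19 * 101; number of divisors = (2+1) * (1+1) * (1+1) = 12; answer 12
Step 2: B1 = 12; r = -31; f(2) = -3*(39) + 3*(-31) = -210; iterating: f(2)=-210, f(3)=747, f(4)=-2871, f(5)=10854, f(6)=-41175, f(7)=156087, f(8)=-591786, f(9)=2243619, f(10)=-8506215, f(11)=32249502, f(12)=-122267151, f(13)=463549959, f(14)=-1757451330, f(15)=6663003867, f(16)=-25261365591; answer -25261365591
Step 3: B2 = -25261365591; c = -1; -9*(-1)^3 + 3*(-1)^2 - 5*(-1)^1 - 9 = (9) + (3) + (5) + (-9) = 8; answer 8

8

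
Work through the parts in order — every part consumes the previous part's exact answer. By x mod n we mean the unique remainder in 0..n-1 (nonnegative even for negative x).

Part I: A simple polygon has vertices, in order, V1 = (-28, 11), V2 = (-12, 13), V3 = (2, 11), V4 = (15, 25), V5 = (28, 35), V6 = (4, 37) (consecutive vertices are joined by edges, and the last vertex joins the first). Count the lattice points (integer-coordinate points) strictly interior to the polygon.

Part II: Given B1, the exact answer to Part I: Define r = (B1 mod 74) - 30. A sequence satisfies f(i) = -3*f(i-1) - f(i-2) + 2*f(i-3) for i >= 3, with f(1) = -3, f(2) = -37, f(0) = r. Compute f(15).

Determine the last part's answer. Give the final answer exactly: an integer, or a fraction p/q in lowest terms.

Part I: cross terms: (-28*13 - -12*11)=-232, (-12*11 - 2*13)=-158, (2*25 - 15*11)=-115, (15*35 - 28*25)=-175, (28*37 - 4*35)=896, (4*11 - -28*37)=1080; twice the area = |1296| = 1296; area = 648; boundary points = 2 + 2 + 1 + 1 + 2 + 2 = 10; strictly interior points = area - boundary/2 + 1 = 644; answer 644
Part II: B1 = 644; r = 22; f(3) = -3*(-37) - 1*(-3) + 2*(22) = 158; iterating: f(3)=158, f(4)=-443, f(5)=1097, f(6)=-2532, f(7)=5613, f(8)=-12113, f(9)=25662, f(10)=-53647, f(11)=111053, f(12)=-228188, f(13)=466217, f(14)=-948357, f(15)=1922478; answer 1922478

1922478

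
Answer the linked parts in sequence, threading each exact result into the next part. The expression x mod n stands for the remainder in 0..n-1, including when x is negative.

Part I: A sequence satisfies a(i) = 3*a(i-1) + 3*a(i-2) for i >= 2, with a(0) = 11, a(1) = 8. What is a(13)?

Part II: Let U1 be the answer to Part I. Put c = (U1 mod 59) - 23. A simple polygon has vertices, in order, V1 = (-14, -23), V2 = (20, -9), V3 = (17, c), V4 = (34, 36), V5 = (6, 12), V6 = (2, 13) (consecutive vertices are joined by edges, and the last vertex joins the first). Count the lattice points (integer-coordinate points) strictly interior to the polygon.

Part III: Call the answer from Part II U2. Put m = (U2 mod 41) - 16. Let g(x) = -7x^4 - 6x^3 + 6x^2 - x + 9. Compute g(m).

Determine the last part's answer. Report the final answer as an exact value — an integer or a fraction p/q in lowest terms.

Part I: a(2) = 3*(8) + 3*(11) = 57; iterating: a(2)=57, a(3)=195, a(4)=756, a(5)=2853, a(6)=10827, a(7)=41040, a(8)=155601, a(9)=589923, a(10)=2236572, a(11)=8479485, a(12)=32148171, a(13)=121882968; answer 121882968
Part II: U1 = 121882968; c = -22; cross terms: (-14*-9 - 20*-23)=586, (20*-22 - 17*-9)=-287, (17*36 - 34*-22)=1360, (34*12 - 6*36)=192, (6*13 - 2*12)=54, (2*-23 - -14*13)=136; twice the area = |2041| = 2041; area = 2041/2; boundary points = 2 + 1 + 1 + 4 + 1 + 4 = 13; strictly interior points = area - boundary/2 + 1 = 1015; answer 1015
Part III: U2 = 1015; m = 15; -7*(15)^4 - 6*(15)^3 + 6*(15)^2 - 1*(15)^1 + 9 = (-354375) + (-20250) + (1350) + (-15) + (9) = -373281; answer -373281

-373281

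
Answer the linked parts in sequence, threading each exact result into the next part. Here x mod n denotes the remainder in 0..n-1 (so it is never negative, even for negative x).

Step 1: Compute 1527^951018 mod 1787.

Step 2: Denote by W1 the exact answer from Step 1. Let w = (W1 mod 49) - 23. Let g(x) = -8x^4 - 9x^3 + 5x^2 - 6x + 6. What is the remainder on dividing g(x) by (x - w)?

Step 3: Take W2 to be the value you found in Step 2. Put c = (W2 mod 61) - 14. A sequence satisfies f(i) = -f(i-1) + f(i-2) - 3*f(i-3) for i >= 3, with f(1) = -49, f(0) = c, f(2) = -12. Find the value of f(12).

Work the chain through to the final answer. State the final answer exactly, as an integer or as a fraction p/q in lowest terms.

33436

Step 1: squarings mod 1787: 1527^1=1527, 1527^2=1481, 1527^4=712, 1527^8=1223, 1527^16=10, 1527^32=100, 1527^64=1065, 1527^128=1267, 1527^256=563, 1527^512=670, 1527^1024=363, 1527^2048=1318, 1527^4096=160, 1527^8192=582, 1527^16384=981, 1527^32768=955, 1527^65536=655, 1527^131072=145, 1527^262144=1368, 1527^524288=435; 1527^951018 = 1527^2 * 1527^8 * 1527^32 * 1527^64 * 1527^128 * 1527^512 * 1527^32768 * 1527^131072 * 1527^262144 * 1527^524288 = 779 (mod 1787); answer 779
Step 2: W1 = 779; w = 21; remainder = value at the root: -8*(21)^4 - 9*(21)^3 + 5*(21)^2 - 6*(21)^1 + 6 = (-1555848) + (-83349) + (2205) + (-126) + (6) = -1637112; answer -1637112
Step 3: W2 = -1637112; c = -8; f(3) = -1*(-12) + 1*(-49) - 3*(-8) = -13; iterating: f(3)=-13, f(4)=148, f(5)=-125, f(6)=312, f(7)=-881, f(8)=1568, f(9)=-3385, f(10)=7596, f(11)=-15685, f(12)=33436; answer 33436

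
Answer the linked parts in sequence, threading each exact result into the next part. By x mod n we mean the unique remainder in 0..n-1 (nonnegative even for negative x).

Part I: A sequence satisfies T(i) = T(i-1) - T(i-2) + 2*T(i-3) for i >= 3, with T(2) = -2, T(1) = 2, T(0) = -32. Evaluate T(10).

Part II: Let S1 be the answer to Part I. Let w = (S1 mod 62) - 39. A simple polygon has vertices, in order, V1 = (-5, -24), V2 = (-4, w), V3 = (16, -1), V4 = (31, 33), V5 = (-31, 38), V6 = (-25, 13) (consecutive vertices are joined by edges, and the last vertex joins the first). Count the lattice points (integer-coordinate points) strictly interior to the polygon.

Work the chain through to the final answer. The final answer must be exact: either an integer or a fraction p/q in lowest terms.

Part I: T(3) = 1*(-2) - 1*(2) + 2*(-32) = -68; iterating: T(3)=-68, T(4)=-62, T(5)=2, T(6)=-72, T(7)=-198, T(8)=-122, T(9)=-68, T(10)=-342; answer -342
Part II: S1 = -342; w = -9; cross terms: (-5*-9 - -4*-24)=-51, (-4*-1 - 16*-9)=148, (16*33 - 31*-1)=559, (31*38 - -31*33)=2201, (-31*13 - -25*38)=547, (-25*-24 - -5*13)=665; twice the area = |4069| = 4069; area = 4069/2; boundary points = 1 + 4 + 1 + 1 + 1 + 1 = 9; strictly interior points = area - boundary/2 + 1 = 2031; answer 2031

2031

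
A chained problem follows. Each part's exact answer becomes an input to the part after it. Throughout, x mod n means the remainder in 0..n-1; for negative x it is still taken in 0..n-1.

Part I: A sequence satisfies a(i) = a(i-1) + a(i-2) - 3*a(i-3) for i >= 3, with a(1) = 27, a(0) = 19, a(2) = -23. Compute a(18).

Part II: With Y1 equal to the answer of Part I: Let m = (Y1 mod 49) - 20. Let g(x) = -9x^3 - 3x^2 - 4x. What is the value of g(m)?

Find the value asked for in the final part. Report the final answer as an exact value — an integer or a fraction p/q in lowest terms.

1070

Part I: a(3) = 1*(-23) + 1*(27) - 3*(19) = -53; iterating: a(3)=-53, a(4)=-157, a(5)=-141, a(6)=-139, a(7)=191, a(8)=475, a(9)=1083, a(10)=985, a(11)=643, a(12)=-1621, a(13)=-3933, a(14)=-7483, a(15)=-6553, a(16)=-2237, a(17)=13659, a(18)=31081; answer 31081
Part II: Y1 = 31081; m = -5; -9*(-5)^3 - 3*(-5)^2 - 4*(-5)^1 = (1125) + (-75) + (20) = 1070; answer 1070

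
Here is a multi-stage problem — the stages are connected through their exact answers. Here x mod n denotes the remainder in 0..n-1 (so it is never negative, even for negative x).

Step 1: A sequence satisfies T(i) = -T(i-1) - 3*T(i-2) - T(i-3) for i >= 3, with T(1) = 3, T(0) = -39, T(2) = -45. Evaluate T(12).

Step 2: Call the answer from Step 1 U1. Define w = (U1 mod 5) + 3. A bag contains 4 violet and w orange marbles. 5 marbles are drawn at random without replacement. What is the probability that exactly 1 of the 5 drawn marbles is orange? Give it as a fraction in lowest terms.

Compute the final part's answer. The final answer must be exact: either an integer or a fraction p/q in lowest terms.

1/66

Step 1: T(3) = -1*(-45) - 3*(3) - 1*(-39) = 75; iterating: T(3)=75, T(4)=57, T(5)=-237, T(6)=-9, T(7)=663, T(8)=-399, T(9)=-1581, T(10)=2115, T(11)=3027, T(12)=-7791; answer -7791
Step 2: U1 = -7791; w = 7; total draws C(11,5) = 462; favorable C(7,1)*C(4,4) = 7; P = 1/66; answer 1/66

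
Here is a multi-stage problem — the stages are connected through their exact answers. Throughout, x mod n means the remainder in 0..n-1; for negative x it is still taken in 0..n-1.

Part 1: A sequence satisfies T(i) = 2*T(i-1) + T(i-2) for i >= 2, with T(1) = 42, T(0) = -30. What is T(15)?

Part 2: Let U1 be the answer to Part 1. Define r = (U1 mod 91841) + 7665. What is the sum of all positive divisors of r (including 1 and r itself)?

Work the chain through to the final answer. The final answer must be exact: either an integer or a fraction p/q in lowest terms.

Part 1: T(2) = 2*(42) + 1*(-30) = 54; iterating: T(2)=54, T(3)=150, T(4)=354, T(5)=858, T(6)=2070, T(7)=4998, T(8)=12066, T(9)=29130, T(10)=70326, T(11)=169782, T(12)=409890, T(13)=989562, T(14)=2389014, T(15)=5767590; answer 5767590
Part 2: U1 = 5767590; r = 81113; 81113 = 29 * 2797; sigma = (1 + 29) * (1 + 2797) = 30 * 2798 = 83940; answer 83940

83940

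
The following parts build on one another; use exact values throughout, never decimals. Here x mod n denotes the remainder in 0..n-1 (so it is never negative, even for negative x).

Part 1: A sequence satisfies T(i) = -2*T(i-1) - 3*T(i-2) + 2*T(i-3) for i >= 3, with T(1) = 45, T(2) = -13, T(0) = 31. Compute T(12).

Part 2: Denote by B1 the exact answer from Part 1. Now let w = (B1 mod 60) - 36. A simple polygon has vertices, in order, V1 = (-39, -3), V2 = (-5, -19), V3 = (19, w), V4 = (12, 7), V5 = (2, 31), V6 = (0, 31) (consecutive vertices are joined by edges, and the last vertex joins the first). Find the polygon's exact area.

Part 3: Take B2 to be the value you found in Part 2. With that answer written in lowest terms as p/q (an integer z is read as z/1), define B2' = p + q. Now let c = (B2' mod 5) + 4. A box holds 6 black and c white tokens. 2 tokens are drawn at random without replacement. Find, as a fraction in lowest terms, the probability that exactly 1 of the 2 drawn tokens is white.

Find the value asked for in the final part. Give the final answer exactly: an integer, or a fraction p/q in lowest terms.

7/13

Part 1: T(3) = -2*(-13) - 3*(45) + 2*(31) = -47; iterating: T(3)=-47, T(4)=223, T(5)=-331, T(6)=-101, T(7)=1641, T(8)=-3641, T(9)=2157, T(10)=9891, T(11)=-33535, T(12)=41711; answer 41711
Part 2: B1 = 41711; w = -25; cross terms: (-39*-19 - -5*-3)=726, (-5*-25 - 19*-19)=486, (19*7 - 12*-25)=433, (12*31 - 2*7)=358, (2*31 - 0*31)=62, (0*-3 - -39*31)=1209; twice the area = |3274| = 3274; area = 1637; answer 1637
Part 3: B2 = 1637; threaded value p + q = 1638; c = 7; total draws C(13,2) = 78; favorable C(7,1)*C(6,1) = 42; P = 7/13; answer 7/13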